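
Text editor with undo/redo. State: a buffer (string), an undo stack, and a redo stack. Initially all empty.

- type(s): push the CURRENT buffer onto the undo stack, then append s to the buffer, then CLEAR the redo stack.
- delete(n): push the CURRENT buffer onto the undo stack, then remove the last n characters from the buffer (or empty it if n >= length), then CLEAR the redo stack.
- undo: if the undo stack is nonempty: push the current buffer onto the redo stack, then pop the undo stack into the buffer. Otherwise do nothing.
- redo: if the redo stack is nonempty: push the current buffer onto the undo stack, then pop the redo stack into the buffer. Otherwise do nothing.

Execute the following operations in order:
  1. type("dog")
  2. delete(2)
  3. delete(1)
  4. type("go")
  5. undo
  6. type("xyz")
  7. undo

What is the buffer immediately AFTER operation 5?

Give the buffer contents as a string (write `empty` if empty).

After op 1 (type): buf='dog' undo_depth=1 redo_depth=0
After op 2 (delete): buf='d' undo_depth=2 redo_depth=0
After op 3 (delete): buf='(empty)' undo_depth=3 redo_depth=0
After op 4 (type): buf='go' undo_depth=4 redo_depth=0
After op 5 (undo): buf='(empty)' undo_depth=3 redo_depth=1

Answer: empty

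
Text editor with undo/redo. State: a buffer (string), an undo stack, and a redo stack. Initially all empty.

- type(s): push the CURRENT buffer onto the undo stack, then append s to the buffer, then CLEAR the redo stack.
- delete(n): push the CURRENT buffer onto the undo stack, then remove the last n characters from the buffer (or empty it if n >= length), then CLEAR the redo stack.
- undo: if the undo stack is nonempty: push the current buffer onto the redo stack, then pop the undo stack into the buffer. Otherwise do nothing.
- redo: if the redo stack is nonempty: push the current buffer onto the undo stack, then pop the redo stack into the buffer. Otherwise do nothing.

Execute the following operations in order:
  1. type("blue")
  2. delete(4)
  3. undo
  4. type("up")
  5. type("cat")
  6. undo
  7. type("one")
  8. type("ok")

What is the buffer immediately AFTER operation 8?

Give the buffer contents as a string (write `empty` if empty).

Answer: blueuponeok

Derivation:
After op 1 (type): buf='blue' undo_depth=1 redo_depth=0
After op 2 (delete): buf='(empty)' undo_depth=2 redo_depth=0
After op 3 (undo): buf='blue' undo_depth=1 redo_depth=1
After op 4 (type): buf='blueup' undo_depth=2 redo_depth=0
After op 5 (type): buf='blueupcat' undo_depth=3 redo_depth=0
After op 6 (undo): buf='blueup' undo_depth=2 redo_depth=1
After op 7 (type): buf='blueupone' undo_depth=3 redo_depth=0
After op 8 (type): buf='blueuponeok' undo_depth=4 redo_depth=0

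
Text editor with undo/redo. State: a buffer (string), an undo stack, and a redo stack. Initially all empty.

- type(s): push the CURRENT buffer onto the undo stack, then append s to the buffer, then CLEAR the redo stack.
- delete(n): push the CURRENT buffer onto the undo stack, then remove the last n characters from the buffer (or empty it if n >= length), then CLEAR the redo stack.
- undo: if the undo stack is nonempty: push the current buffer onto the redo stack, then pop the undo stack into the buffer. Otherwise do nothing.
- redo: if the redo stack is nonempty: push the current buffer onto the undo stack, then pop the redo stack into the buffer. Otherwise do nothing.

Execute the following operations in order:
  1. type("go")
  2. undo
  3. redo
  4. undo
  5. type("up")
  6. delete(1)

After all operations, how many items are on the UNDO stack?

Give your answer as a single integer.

After op 1 (type): buf='go' undo_depth=1 redo_depth=0
After op 2 (undo): buf='(empty)' undo_depth=0 redo_depth=1
After op 3 (redo): buf='go' undo_depth=1 redo_depth=0
After op 4 (undo): buf='(empty)' undo_depth=0 redo_depth=1
After op 5 (type): buf='up' undo_depth=1 redo_depth=0
After op 6 (delete): buf='u' undo_depth=2 redo_depth=0

Answer: 2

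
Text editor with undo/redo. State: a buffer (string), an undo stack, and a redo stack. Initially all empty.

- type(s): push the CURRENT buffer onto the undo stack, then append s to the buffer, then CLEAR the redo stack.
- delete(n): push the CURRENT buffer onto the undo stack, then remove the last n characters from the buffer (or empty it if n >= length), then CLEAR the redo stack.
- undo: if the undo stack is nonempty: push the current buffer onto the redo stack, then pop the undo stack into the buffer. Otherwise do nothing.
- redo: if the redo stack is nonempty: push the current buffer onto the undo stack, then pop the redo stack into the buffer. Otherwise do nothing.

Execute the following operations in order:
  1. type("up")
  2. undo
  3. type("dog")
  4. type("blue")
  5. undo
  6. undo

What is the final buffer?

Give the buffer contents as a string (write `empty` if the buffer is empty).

Answer: empty

Derivation:
After op 1 (type): buf='up' undo_depth=1 redo_depth=0
After op 2 (undo): buf='(empty)' undo_depth=0 redo_depth=1
After op 3 (type): buf='dog' undo_depth=1 redo_depth=0
After op 4 (type): buf='dogblue' undo_depth=2 redo_depth=0
After op 5 (undo): buf='dog' undo_depth=1 redo_depth=1
After op 6 (undo): buf='(empty)' undo_depth=0 redo_depth=2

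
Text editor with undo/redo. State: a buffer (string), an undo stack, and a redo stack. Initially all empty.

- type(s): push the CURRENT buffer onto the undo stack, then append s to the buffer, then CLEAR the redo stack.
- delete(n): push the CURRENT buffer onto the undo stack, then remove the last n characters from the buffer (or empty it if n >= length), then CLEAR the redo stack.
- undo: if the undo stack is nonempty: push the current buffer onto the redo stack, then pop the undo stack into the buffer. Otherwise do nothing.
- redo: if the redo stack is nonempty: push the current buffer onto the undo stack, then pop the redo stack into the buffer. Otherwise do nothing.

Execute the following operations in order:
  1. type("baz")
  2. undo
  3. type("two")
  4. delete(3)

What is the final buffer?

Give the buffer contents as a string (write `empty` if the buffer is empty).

Answer: empty

Derivation:
After op 1 (type): buf='baz' undo_depth=1 redo_depth=0
After op 2 (undo): buf='(empty)' undo_depth=0 redo_depth=1
After op 3 (type): buf='two' undo_depth=1 redo_depth=0
After op 4 (delete): buf='(empty)' undo_depth=2 redo_depth=0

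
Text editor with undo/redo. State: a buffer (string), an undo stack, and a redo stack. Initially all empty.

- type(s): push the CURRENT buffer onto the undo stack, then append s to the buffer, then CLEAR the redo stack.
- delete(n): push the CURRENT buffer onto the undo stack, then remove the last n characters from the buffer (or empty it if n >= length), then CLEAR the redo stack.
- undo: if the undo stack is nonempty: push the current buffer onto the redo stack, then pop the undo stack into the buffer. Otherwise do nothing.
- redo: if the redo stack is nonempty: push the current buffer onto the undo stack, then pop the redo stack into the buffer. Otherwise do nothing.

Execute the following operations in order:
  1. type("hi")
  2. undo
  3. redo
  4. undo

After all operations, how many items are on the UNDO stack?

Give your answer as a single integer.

Answer: 0

Derivation:
After op 1 (type): buf='hi' undo_depth=1 redo_depth=0
After op 2 (undo): buf='(empty)' undo_depth=0 redo_depth=1
After op 3 (redo): buf='hi' undo_depth=1 redo_depth=0
After op 4 (undo): buf='(empty)' undo_depth=0 redo_depth=1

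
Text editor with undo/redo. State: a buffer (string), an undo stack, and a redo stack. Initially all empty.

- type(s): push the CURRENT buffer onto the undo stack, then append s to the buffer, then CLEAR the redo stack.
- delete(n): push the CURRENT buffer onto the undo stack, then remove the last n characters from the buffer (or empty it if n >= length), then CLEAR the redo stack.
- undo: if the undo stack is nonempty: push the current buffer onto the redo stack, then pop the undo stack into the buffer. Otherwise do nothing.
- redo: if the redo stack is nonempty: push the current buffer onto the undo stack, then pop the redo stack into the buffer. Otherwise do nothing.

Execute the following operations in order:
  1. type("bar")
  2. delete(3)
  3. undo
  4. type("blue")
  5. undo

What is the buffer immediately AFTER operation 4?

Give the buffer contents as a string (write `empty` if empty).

Answer: barblue

Derivation:
After op 1 (type): buf='bar' undo_depth=1 redo_depth=0
After op 2 (delete): buf='(empty)' undo_depth=2 redo_depth=0
After op 3 (undo): buf='bar' undo_depth=1 redo_depth=1
After op 4 (type): buf='barblue' undo_depth=2 redo_depth=0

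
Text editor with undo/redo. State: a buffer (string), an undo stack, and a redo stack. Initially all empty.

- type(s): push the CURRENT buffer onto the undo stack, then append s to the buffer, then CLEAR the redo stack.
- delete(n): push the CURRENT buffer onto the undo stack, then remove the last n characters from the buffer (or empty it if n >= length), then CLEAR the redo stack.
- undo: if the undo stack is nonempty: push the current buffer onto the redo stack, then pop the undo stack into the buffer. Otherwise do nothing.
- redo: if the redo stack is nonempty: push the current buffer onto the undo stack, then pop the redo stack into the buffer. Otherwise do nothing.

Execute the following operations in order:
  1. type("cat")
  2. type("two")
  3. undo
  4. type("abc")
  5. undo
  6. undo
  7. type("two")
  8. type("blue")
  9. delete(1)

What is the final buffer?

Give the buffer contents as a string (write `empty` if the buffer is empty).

Answer: twoblu

Derivation:
After op 1 (type): buf='cat' undo_depth=1 redo_depth=0
After op 2 (type): buf='cattwo' undo_depth=2 redo_depth=0
After op 3 (undo): buf='cat' undo_depth=1 redo_depth=1
After op 4 (type): buf='catabc' undo_depth=2 redo_depth=0
After op 5 (undo): buf='cat' undo_depth=1 redo_depth=1
After op 6 (undo): buf='(empty)' undo_depth=0 redo_depth=2
After op 7 (type): buf='two' undo_depth=1 redo_depth=0
After op 8 (type): buf='twoblue' undo_depth=2 redo_depth=0
After op 9 (delete): buf='twoblu' undo_depth=3 redo_depth=0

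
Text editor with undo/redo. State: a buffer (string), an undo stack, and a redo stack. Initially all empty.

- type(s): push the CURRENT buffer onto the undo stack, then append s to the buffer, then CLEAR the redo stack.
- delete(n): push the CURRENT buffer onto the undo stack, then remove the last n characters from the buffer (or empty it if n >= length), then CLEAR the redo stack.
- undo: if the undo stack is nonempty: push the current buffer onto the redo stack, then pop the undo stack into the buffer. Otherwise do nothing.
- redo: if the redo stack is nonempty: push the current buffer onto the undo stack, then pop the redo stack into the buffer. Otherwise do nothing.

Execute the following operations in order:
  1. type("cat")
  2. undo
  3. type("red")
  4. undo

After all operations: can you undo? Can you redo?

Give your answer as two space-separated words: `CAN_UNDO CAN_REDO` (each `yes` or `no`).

After op 1 (type): buf='cat' undo_depth=1 redo_depth=0
After op 2 (undo): buf='(empty)' undo_depth=0 redo_depth=1
After op 3 (type): buf='red' undo_depth=1 redo_depth=0
After op 4 (undo): buf='(empty)' undo_depth=0 redo_depth=1

Answer: no yes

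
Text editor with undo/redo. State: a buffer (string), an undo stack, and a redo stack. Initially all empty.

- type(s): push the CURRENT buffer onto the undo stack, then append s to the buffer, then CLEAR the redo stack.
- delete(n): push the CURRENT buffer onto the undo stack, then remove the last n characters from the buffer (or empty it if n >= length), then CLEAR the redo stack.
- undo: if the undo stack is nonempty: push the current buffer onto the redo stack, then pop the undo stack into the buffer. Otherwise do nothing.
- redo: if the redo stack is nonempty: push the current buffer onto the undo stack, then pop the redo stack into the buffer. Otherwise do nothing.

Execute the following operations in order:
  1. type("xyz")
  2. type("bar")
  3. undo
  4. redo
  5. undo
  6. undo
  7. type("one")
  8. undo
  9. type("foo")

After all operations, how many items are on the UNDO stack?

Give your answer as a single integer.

After op 1 (type): buf='xyz' undo_depth=1 redo_depth=0
After op 2 (type): buf='xyzbar' undo_depth=2 redo_depth=0
After op 3 (undo): buf='xyz' undo_depth=1 redo_depth=1
After op 4 (redo): buf='xyzbar' undo_depth=2 redo_depth=0
After op 5 (undo): buf='xyz' undo_depth=1 redo_depth=1
After op 6 (undo): buf='(empty)' undo_depth=0 redo_depth=2
After op 7 (type): buf='one' undo_depth=1 redo_depth=0
After op 8 (undo): buf='(empty)' undo_depth=0 redo_depth=1
After op 9 (type): buf='foo' undo_depth=1 redo_depth=0

Answer: 1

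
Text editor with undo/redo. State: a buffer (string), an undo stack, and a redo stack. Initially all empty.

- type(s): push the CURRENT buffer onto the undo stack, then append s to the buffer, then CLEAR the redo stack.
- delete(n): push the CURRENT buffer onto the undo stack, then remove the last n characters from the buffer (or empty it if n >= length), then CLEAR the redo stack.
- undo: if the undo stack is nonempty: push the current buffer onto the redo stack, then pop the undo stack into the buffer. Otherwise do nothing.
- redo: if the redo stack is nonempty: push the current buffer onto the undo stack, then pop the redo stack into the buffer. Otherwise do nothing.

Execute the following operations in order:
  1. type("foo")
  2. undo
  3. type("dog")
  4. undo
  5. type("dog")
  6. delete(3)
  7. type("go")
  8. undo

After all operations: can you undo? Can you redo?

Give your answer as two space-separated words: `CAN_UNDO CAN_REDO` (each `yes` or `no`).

After op 1 (type): buf='foo' undo_depth=1 redo_depth=0
After op 2 (undo): buf='(empty)' undo_depth=0 redo_depth=1
After op 3 (type): buf='dog' undo_depth=1 redo_depth=0
After op 4 (undo): buf='(empty)' undo_depth=0 redo_depth=1
After op 5 (type): buf='dog' undo_depth=1 redo_depth=0
After op 6 (delete): buf='(empty)' undo_depth=2 redo_depth=0
After op 7 (type): buf='go' undo_depth=3 redo_depth=0
After op 8 (undo): buf='(empty)' undo_depth=2 redo_depth=1

Answer: yes yes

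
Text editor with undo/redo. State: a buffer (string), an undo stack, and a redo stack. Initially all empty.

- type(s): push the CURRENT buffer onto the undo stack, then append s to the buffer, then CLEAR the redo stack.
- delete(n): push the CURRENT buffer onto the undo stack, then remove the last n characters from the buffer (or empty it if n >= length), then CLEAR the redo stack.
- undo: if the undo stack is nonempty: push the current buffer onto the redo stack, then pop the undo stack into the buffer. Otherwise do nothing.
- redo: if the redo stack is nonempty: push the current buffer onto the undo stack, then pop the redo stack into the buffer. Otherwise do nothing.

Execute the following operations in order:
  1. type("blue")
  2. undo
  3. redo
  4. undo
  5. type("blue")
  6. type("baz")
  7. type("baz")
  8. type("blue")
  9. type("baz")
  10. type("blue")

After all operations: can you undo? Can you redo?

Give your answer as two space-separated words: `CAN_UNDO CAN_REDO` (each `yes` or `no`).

Answer: yes no

Derivation:
After op 1 (type): buf='blue' undo_depth=1 redo_depth=0
After op 2 (undo): buf='(empty)' undo_depth=0 redo_depth=1
After op 3 (redo): buf='blue' undo_depth=1 redo_depth=0
After op 4 (undo): buf='(empty)' undo_depth=0 redo_depth=1
After op 5 (type): buf='blue' undo_depth=1 redo_depth=0
After op 6 (type): buf='bluebaz' undo_depth=2 redo_depth=0
After op 7 (type): buf='bluebazbaz' undo_depth=3 redo_depth=0
After op 8 (type): buf='bluebazbazblue' undo_depth=4 redo_depth=0
After op 9 (type): buf='bluebazbazbluebaz' undo_depth=5 redo_depth=0
After op 10 (type): buf='bluebazbazbluebazblue' undo_depth=6 redo_depth=0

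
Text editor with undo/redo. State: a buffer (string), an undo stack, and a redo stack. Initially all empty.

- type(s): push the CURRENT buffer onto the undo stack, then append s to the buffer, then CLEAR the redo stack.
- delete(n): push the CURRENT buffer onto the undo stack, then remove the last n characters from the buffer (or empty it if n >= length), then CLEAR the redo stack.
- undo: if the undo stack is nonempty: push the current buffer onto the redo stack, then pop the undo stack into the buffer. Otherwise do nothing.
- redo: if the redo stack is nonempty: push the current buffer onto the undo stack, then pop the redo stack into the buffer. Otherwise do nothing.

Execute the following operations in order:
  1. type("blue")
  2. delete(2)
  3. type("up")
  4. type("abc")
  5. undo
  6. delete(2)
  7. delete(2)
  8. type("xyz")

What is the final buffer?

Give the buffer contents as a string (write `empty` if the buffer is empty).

After op 1 (type): buf='blue' undo_depth=1 redo_depth=0
After op 2 (delete): buf='bl' undo_depth=2 redo_depth=0
After op 3 (type): buf='blup' undo_depth=3 redo_depth=0
After op 4 (type): buf='blupabc' undo_depth=4 redo_depth=0
After op 5 (undo): buf='blup' undo_depth=3 redo_depth=1
After op 6 (delete): buf='bl' undo_depth=4 redo_depth=0
After op 7 (delete): buf='(empty)' undo_depth=5 redo_depth=0
After op 8 (type): buf='xyz' undo_depth=6 redo_depth=0

Answer: xyz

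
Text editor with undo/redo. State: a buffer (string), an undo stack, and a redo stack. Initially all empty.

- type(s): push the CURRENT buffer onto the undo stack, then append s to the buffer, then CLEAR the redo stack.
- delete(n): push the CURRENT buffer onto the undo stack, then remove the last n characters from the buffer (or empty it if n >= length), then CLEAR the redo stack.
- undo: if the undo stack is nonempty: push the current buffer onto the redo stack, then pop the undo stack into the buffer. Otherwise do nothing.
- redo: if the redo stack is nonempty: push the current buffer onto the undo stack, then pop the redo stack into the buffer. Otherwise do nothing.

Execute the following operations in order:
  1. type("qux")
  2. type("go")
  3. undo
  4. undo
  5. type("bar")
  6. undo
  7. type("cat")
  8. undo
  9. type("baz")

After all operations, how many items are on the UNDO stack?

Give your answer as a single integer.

After op 1 (type): buf='qux' undo_depth=1 redo_depth=0
After op 2 (type): buf='quxgo' undo_depth=2 redo_depth=0
After op 3 (undo): buf='qux' undo_depth=1 redo_depth=1
After op 4 (undo): buf='(empty)' undo_depth=0 redo_depth=2
After op 5 (type): buf='bar' undo_depth=1 redo_depth=0
After op 6 (undo): buf='(empty)' undo_depth=0 redo_depth=1
After op 7 (type): buf='cat' undo_depth=1 redo_depth=0
After op 8 (undo): buf='(empty)' undo_depth=0 redo_depth=1
After op 9 (type): buf='baz' undo_depth=1 redo_depth=0

Answer: 1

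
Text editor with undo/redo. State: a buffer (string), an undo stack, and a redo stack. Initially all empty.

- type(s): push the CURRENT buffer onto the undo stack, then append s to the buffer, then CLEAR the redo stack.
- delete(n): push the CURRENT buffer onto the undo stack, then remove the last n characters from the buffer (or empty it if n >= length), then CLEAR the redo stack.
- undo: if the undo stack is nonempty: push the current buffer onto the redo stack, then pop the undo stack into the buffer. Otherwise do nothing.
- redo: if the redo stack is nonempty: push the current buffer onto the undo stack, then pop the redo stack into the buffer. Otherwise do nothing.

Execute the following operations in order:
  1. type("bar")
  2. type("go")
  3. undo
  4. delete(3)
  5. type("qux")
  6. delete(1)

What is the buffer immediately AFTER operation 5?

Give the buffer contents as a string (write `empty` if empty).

Answer: qux

Derivation:
After op 1 (type): buf='bar' undo_depth=1 redo_depth=0
After op 2 (type): buf='bargo' undo_depth=2 redo_depth=0
After op 3 (undo): buf='bar' undo_depth=1 redo_depth=1
After op 4 (delete): buf='(empty)' undo_depth=2 redo_depth=0
After op 5 (type): buf='qux' undo_depth=3 redo_depth=0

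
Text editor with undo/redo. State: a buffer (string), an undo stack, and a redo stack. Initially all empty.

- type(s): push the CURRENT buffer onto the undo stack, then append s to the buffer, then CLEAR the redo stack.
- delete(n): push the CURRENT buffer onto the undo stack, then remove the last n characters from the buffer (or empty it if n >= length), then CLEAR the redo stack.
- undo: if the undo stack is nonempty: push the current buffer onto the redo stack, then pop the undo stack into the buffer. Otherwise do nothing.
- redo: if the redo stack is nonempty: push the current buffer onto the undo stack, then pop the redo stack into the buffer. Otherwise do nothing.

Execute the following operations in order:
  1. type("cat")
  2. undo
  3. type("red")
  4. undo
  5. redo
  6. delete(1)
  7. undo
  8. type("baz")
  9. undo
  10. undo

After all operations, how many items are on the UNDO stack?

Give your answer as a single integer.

After op 1 (type): buf='cat' undo_depth=1 redo_depth=0
After op 2 (undo): buf='(empty)' undo_depth=0 redo_depth=1
After op 3 (type): buf='red' undo_depth=1 redo_depth=0
After op 4 (undo): buf='(empty)' undo_depth=0 redo_depth=1
After op 5 (redo): buf='red' undo_depth=1 redo_depth=0
After op 6 (delete): buf='re' undo_depth=2 redo_depth=0
After op 7 (undo): buf='red' undo_depth=1 redo_depth=1
After op 8 (type): buf='redbaz' undo_depth=2 redo_depth=0
After op 9 (undo): buf='red' undo_depth=1 redo_depth=1
After op 10 (undo): buf='(empty)' undo_depth=0 redo_depth=2

Answer: 0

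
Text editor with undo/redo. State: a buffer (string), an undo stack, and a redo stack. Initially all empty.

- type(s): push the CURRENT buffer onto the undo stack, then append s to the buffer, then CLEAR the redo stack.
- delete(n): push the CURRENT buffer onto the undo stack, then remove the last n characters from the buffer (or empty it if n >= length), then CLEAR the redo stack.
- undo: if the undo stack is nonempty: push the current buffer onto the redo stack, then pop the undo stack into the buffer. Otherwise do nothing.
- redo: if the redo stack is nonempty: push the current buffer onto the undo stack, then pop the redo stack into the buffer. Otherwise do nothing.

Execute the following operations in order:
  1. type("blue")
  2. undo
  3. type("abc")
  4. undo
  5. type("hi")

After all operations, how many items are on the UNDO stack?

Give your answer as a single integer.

Answer: 1

Derivation:
After op 1 (type): buf='blue' undo_depth=1 redo_depth=0
After op 2 (undo): buf='(empty)' undo_depth=0 redo_depth=1
After op 3 (type): buf='abc' undo_depth=1 redo_depth=0
After op 4 (undo): buf='(empty)' undo_depth=0 redo_depth=1
After op 5 (type): buf='hi' undo_depth=1 redo_depth=0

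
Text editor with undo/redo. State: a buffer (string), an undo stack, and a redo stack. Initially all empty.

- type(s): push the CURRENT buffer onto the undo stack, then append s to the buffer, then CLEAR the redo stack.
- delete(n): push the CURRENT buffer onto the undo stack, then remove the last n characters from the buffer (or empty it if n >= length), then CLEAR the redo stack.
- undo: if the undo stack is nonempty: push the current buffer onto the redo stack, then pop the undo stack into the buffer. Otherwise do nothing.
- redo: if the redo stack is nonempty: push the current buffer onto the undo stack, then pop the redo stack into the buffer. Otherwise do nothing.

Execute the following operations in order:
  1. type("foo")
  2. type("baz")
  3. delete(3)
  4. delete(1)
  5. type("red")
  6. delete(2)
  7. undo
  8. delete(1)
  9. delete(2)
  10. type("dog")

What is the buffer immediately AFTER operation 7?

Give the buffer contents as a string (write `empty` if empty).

After op 1 (type): buf='foo' undo_depth=1 redo_depth=0
After op 2 (type): buf='foobaz' undo_depth=2 redo_depth=0
After op 3 (delete): buf='foo' undo_depth=3 redo_depth=0
After op 4 (delete): buf='fo' undo_depth=4 redo_depth=0
After op 5 (type): buf='fored' undo_depth=5 redo_depth=0
After op 6 (delete): buf='for' undo_depth=6 redo_depth=0
After op 7 (undo): buf='fored' undo_depth=5 redo_depth=1

Answer: fored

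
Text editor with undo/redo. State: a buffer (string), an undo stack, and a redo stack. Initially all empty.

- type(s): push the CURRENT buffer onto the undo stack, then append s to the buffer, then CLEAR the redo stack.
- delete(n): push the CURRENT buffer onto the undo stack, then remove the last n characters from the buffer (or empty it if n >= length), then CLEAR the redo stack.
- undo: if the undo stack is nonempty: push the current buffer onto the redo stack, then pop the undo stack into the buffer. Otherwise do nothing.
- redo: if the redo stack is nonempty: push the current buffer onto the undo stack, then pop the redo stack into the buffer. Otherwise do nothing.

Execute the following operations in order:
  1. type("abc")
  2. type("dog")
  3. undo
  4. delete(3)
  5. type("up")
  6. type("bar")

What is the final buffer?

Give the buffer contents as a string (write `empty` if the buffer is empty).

Answer: upbar

Derivation:
After op 1 (type): buf='abc' undo_depth=1 redo_depth=0
After op 2 (type): buf='abcdog' undo_depth=2 redo_depth=0
After op 3 (undo): buf='abc' undo_depth=1 redo_depth=1
After op 4 (delete): buf='(empty)' undo_depth=2 redo_depth=0
After op 5 (type): buf='up' undo_depth=3 redo_depth=0
After op 6 (type): buf='upbar' undo_depth=4 redo_depth=0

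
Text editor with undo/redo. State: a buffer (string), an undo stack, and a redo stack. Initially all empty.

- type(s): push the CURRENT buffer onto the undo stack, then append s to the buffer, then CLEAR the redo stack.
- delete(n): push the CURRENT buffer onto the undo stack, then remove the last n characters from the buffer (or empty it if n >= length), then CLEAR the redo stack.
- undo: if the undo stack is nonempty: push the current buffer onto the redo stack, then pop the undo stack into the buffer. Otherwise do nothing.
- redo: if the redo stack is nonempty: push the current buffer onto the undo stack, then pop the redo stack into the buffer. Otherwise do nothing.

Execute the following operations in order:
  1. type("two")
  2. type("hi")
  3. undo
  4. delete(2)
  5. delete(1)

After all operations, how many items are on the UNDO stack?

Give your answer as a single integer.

Answer: 3

Derivation:
After op 1 (type): buf='two' undo_depth=1 redo_depth=0
After op 2 (type): buf='twohi' undo_depth=2 redo_depth=0
After op 3 (undo): buf='two' undo_depth=1 redo_depth=1
After op 4 (delete): buf='t' undo_depth=2 redo_depth=0
After op 5 (delete): buf='(empty)' undo_depth=3 redo_depth=0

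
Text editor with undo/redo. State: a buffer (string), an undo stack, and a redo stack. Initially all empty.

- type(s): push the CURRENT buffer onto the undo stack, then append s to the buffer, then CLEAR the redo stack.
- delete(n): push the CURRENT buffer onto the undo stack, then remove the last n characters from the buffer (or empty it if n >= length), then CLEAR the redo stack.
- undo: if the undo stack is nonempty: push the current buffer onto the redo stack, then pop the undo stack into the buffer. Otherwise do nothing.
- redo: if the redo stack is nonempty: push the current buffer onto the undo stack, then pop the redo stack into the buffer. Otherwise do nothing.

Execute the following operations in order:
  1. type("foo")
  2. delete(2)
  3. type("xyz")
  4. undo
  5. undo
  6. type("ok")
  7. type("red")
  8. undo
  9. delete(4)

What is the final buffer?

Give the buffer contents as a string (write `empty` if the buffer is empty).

After op 1 (type): buf='foo' undo_depth=1 redo_depth=0
After op 2 (delete): buf='f' undo_depth=2 redo_depth=0
After op 3 (type): buf='fxyz' undo_depth=3 redo_depth=0
After op 4 (undo): buf='f' undo_depth=2 redo_depth=1
After op 5 (undo): buf='foo' undo_depth=1 redo_depth=2
After op 6 (type): buf='foook' undo_depth=2 redo_depth=0
After op 7 (type): buf='foookred' undo_depth=3 redo_depth=0
After op 8 (undo): buf='foook' undo_depth=2 redo_depth=1
After op 9 (delete): buf='f' undo_depth=3 redo_depth=0

Answer: f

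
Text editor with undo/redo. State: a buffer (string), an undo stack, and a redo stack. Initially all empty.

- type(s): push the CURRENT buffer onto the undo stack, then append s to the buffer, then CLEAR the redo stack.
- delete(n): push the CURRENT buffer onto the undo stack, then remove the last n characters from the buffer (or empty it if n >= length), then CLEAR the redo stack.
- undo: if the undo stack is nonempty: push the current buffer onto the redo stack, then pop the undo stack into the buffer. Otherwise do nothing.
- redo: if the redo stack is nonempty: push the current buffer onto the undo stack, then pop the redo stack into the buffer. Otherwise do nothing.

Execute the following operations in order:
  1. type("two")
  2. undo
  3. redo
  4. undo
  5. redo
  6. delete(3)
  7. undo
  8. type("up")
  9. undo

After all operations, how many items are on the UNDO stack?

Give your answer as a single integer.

After op 1 (type): buf='two' undo_depth=1 redo_depth=0
After op 2 (undo): buf='(empty)' undo_depth=0 redo_depth=1
After op 3 (redo): buf='two' undo_depth=1 redo_depth=0
After op 4 (undo): buf='(empty)' undo_depth=0 redo_depth=1
After op 5 (redo): buf='two' undo_depth=1 redo_depth=0
After op 6 (delete): buf='(empty)' undo_depth=2 redo_depth=0
After op 7 (undo): buf='two' undo_depth=1 redo_depth=1
After op 8 (type): buf='twoup' undo_depth=2 redo_depth=0
After op 9 (undo): buf='two' undo_depth=1 redo_depth=1

Answer: 1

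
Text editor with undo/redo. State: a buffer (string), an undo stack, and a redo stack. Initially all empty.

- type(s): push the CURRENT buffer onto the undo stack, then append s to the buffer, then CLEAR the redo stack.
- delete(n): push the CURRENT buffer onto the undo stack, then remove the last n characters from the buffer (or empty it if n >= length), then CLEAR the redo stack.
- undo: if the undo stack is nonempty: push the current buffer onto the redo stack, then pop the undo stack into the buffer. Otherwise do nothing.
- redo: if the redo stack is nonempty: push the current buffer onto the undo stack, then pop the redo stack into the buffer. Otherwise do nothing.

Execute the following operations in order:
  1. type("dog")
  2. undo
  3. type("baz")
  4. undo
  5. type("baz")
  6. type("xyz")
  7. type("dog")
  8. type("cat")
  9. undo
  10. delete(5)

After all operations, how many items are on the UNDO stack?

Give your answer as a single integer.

Answer: 4

Derivation:
After op 1 (type): buf='dog' undo_depth=1 redo_depth=0
After op 2 (undo): buf='(empty)' undo_depth=0 redo_depth=1
After op 3 (type): buf='baz' undo_depth=1 redo_depth=0
After op 4 (undo): buf='(empty)' undo_depth=0 redo_depth=1
After op 5 (type): buf='baz' undo_depth=1 redo_depth=0
After op 6 (type): buf='bazxyz' undo_depth=2 redo_depth=0
After op 7 (type): buf='bazxyzdog' undo_depth=3 redo_depth=0
After op 8 (type): buf='bazxyzdogcat' undo_depth=4 redo_depth=0
After op 9 (undo): buf='bazxyzdog' undo_depth=3 redo_depth=1
After op 10 (delete): buf='bazx' undo_depth=4 redo_depth=0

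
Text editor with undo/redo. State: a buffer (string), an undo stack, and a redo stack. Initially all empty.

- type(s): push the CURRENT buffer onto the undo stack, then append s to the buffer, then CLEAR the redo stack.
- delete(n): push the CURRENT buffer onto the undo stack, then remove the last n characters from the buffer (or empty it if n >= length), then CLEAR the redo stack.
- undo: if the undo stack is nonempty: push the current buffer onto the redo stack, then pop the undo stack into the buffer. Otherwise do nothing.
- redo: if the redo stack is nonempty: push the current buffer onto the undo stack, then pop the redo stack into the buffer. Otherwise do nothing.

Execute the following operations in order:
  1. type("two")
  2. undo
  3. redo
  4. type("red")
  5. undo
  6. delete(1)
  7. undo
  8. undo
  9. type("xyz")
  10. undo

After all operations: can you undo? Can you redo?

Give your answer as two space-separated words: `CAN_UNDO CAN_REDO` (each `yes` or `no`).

After op 1 (type): buf='two' undo_depth=1 redo_depth=0
After op 2 (undo): buf='(empty)' undo_depth=0 redo_depth=1
After op 3 (redo): buf='two' undo_depth=1 redo_depth=0
After op 4 (type): buf='twored' undo_depth=2 redo_depth=0
After op 5 (undo): buf='two' undo_depth=1 redo_depth=1
After op 6 (delete): buf='tw' undo_depth=2 redo_depth=0
After op 7 (undo): buf='two' undo_depth=1 redo_depth=1
After op 8 (undo): buf='(empty)' undo_depth=0 redo_depth=2
After op 9 (type): buf='xyz' undo_depth=1 redo_depth=0
After op 10 (undo): buf='(empty)' undo_depth=0 redo_depth=1

Answer: no yes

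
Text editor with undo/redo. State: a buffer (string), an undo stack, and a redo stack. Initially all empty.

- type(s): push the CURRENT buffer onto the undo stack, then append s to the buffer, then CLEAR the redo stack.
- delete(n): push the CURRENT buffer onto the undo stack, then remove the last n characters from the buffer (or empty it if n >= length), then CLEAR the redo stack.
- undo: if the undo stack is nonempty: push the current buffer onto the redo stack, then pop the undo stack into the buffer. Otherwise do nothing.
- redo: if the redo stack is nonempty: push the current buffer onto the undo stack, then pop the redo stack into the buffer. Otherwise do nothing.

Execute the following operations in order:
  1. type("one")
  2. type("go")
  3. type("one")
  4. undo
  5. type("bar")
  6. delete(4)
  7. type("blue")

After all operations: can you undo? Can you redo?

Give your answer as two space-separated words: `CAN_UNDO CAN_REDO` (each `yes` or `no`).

After op 1 (type): buf='one' undo_depth=1 redo_depth=0
After op 2 (type): buf='onego' undo_depth=2 redo_depth=0
After op 3 (type): buf='onegoone' undo_depth=3 redo_depth=0
After op 4 (undo): buf='onego' undo_depth=2 redo_depth=1
After op 5 (type): buf='onegobar' undo_depth=3 redo_depth=0
After op 6 (delete): buf='oneg' undo_depth=4 redo_depth=0
After op 7 (type): buf='onegblue' undo_depth=5 redo_depth=0

Answer: yes no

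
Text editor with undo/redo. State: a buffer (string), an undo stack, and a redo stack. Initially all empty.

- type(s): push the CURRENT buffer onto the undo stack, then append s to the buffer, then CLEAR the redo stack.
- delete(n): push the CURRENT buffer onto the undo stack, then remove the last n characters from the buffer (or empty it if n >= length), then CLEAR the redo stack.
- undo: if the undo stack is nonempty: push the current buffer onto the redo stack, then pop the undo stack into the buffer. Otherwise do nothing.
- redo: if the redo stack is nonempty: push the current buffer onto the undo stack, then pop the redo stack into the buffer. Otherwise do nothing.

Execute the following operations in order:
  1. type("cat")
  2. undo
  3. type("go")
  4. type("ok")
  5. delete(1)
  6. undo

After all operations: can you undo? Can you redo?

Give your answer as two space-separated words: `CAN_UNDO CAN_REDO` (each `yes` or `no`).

Answer: yes yes

Derivation:
After op 1 (type): buf='cat' undo_depth=1 redo_depth=0
After op 2 (undo): buf='(empty)' undo_depth=0 redo_depth=1
After op 3 (type): buf='go' undo_depth=1 redo_depth=0
After op 4 (type): buf='gook' undo_depth=2 redo_depth=0
After op 5 (delete): buf='goo' undo_depth=3 redo_depth=0
After op 6 (undo): buf='gook' undo_depth=2 redo_depth=1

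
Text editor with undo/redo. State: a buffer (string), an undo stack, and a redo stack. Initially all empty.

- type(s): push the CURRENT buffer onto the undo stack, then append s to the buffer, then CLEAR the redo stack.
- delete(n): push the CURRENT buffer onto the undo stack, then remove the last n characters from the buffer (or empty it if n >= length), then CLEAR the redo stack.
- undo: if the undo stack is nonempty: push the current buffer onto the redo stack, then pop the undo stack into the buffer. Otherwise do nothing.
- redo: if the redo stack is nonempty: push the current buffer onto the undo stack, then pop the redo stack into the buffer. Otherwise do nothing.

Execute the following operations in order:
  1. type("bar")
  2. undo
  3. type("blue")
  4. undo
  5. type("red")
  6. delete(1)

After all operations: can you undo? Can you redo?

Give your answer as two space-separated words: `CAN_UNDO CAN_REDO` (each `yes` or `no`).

After op 1 (type): buf='bar' undo_depth=1 redo_depth=0
After op 2 (undo): buf='(empty)' undo_depth=0 redo_depth=1
After op 3 (type): buf='blue' undo_depth=1 redo_depth=0
After op 4 (undo): buf='(empty)' undo_depth=0 redo_depth=1
After op 5 (type): buf='red' undo_depth=1 redo_depth=0
After op 6 (delete): buf='re' undo_depth=2 redo_depth=0

Answer: yes no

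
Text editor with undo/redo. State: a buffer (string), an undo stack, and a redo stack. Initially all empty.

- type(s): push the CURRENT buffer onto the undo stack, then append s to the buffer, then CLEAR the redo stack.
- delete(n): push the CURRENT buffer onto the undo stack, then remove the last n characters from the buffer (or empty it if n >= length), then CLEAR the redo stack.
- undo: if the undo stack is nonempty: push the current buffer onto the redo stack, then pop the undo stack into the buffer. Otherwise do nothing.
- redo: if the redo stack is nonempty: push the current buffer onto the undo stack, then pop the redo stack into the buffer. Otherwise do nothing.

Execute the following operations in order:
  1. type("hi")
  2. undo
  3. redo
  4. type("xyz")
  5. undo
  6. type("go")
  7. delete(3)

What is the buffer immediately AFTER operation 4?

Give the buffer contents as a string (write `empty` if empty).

After op 1 (type): buf='hi' undo_depth=1 redo_depth=0
After op 2 (undo): buf='(empty)' undo_depth=0 redo_depth=1
After op 3 (redo): buf='hi' undo_depth=1 redo_depth=0
After op 4 (type): buf='hixyz' undo_depth=2 redo_depth=0

Answer: hixyz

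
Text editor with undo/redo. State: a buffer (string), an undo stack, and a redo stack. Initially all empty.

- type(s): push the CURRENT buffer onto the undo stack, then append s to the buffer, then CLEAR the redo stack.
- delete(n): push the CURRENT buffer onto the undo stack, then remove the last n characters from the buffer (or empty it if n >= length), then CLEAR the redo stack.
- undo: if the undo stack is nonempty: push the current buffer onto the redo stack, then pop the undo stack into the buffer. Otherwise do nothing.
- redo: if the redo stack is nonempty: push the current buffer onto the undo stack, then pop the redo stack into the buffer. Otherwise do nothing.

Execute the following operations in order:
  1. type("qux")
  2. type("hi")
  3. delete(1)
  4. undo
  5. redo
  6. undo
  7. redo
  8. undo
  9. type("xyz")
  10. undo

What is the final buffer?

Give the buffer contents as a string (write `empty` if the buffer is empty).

Answer: quxhi

Derivation:
After op 1 (type): buf='qux' undo_depth=1 redo_depth=0
After op 2 (type): buf='quxhi' undo_depth=2 redo_depth=0
After op 3 (delete): buf='quxh' undo_depth=3 redo_depth=0
After op 4 (undo): buf='quxhi' undo_depth=2 redo_depth=1
After op 5 (redo): buf='quxh' undo_depth=3 redo_depth=0
After op 6 (undo): buf='quxhi' undo_depth=2 redo_depth=1
After op 7 (redo): buf='quxh' undo_depth=3 redo_depth=0
After op 8 (undo): buf='quxhi' undo_depth=2 redo_depth=1
After op 9 (type): buf='quxhixyz' undo_depth=3 redo_depth=0
After op 10 (undo): buf='quxhi' undo_depth=2 redo_depth=1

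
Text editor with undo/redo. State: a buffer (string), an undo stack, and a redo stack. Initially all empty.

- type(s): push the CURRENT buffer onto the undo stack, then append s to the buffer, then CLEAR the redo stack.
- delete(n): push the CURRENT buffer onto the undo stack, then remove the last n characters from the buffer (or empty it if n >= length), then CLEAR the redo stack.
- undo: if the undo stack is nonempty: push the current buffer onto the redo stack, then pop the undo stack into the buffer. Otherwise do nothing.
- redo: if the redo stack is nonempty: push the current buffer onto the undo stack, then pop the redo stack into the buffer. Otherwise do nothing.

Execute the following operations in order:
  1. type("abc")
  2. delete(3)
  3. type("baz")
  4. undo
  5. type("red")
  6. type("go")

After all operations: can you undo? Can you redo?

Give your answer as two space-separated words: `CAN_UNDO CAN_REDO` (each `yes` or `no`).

Answer: yes no

Derivation:
After op 1 (type): buf='abc' undo_depth=1 redo_depth=0
After op 2 (delete): buf='(empty)' undo_depth=2 redo_depth=0
After op 3 (type): buf='baz' undo_depth=3 redo_depth=0
After op 4 (undo): buf='(empty)' undo_depth=2 redo_depth=1
After op 5 (type): buf='red' undo_depth=3 redo_depth=0
After op 6 (type): buf='redgo' undo_depth=4 redo_depth=0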